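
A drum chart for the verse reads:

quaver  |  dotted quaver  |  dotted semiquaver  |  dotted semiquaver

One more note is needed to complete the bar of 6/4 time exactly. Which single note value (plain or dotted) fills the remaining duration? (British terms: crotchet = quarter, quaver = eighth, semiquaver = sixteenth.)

The bar of 6/4 = 48 thirty-second notes.
Express everything in thirty-second notes: quaver = 4; dotted quaver = 6; dotted semiquaver = 3; dotted semiquaver = 3.
Adding: 4 + 6 + 3 + 3 = 16.
Remaining: 48 − 16 = 32 thirty-second notes, which is a whole note.

whole note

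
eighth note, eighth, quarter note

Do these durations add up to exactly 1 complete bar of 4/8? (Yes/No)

One bar of 4/8 = 4 eighth notes.
Convert each value to eighth notes: eighth note = 1; eighth = 1; quarter note = 2.
Total: 1 + 1 + 2 = 4.
4 equals 4, so the answer is Yes.

Yes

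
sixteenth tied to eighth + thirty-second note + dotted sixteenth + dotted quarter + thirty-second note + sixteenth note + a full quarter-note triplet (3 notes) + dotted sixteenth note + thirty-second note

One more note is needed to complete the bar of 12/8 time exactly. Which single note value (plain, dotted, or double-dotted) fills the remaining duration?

dotted sixteenth note

The bar of 12/8 = 48 thirty-second notes.
Each duration in thirty-second notes: sixteenth tied to eighth (sixteenth + eighth) = 6; thirty-second note = 1; dotted sixteenth = 3; dotted quarter = 12; thirty-second note = 1; sixteenth note = 2; a full quarter-note triplet (3 notes) (three triplet quarters span one half) = 16; dotted sixteenth note = 3; thirty-second note = 1.
Adding: 6 + 1 + 3 + 12 + 1 + 2 + 16 + 3 + 1 = 45.
Remaining: 48 − 45 = 3 thirty-second notes, which is a dotted sixteenth note.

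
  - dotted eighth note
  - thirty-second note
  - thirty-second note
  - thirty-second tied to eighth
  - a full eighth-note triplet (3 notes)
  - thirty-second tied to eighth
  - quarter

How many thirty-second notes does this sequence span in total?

34

Working in thirty-second notes: dotted eighth note = 6; thirty-second note = 1; thirty-second note = 1; thirty-second tied to eighth (thirty-second + eighth) = 5; a full eighth-note triplet (3 notes) (three triplet eighths span one quarter) = 8; thirty-second tied to eighth (thirty-second + eighth) = 5; quarter = 8.
Sum: 6 + 1 + 1 + 5 + 8 + 5 + 8 = 34 thirty-second notes.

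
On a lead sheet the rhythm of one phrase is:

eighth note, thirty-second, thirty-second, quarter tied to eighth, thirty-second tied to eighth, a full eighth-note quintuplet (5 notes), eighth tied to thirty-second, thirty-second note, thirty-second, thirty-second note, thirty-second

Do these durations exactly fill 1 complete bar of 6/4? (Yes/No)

Yes

One bar of 6/4 = 48 thirty-second notes.
Express everything in thirty-second notes: eighth note = 4; thirty-second = 1; thirty-second = 1; quarter tied to eighth (quarter + eighth) = 12; thirty-second tied to eighth (thirty-second + eighth) = 5; a full eighth-note quintuplet (5 notes) (five quintuplet eighths span one half) = 16; eighth tied to thirty-second (eighth + thirty-second) = 5; thirty-second note = 1; thirty-second = 1; thirty-second note = 1; thirty-second = 1.
Total: 4 + 1 + 1 + 12 + 5 + 16 + 5 + 1 + 1 + 1 + 1 = 48.
48 equals 48, so the answer is Yes.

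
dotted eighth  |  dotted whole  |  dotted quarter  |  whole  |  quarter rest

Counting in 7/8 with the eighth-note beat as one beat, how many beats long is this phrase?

26.5

One eighth-note beat = 2 sixteenth notes.
In sixteenth notes: dotted eighth = 3; dotted whole = 24; dotted quarter = 6; whole = 16; quarter rest = 4.
Sum: 3 + 24 + 6 + 16 + 4 = 53.
53 ÷ 2 = 26.5 beats.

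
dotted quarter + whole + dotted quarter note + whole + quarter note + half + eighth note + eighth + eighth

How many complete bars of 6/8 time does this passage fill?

One bar of 6/8 = 6 eighth notes.
In eighth notes: dotted quarter = 3; whole = 8; dotted quarter note = 3; whole = 8; quarter note = 2; half = 4; eighth note = 1; eighth = 1; eighth = 1.
Sum: 3 + 8 + 3 + 8 + 2 + 4 + 1 + 1 + 1 = 31.
31 ÷ 6 = 5 complete bars with 1 left over.

5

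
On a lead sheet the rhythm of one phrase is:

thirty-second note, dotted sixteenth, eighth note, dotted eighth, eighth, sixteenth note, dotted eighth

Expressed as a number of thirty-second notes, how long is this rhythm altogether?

Working in thirty-second notes: thirty-second note = 1; dotted sixteenth = 3; eighth note = 4; dotted eighth = 6; eighth = 4; sixteenth note = 2; dotted eighth = 6.
Total: 1 + 3 + 4 + 6 + 4 + 2 + 6 = 26 thirty-second notes.

26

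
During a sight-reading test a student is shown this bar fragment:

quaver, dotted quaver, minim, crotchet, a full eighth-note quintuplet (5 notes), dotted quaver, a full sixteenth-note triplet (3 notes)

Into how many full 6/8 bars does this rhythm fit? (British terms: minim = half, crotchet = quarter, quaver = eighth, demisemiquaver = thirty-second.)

2

One bar of 6/8 = 12 sixteenth notes.
Convert each value to sixteenth notes: quaver = 2; dotted quaver = 3; minim = 8; crotchet = 4; a full eighth-note quintuplet (5 notes) (five quintuplet eighths span one half) = 8; dotted quaver = 3; a full sixteenth-note triplet (3 notes) (three triplet sixteenths span one eighth) = 2.
Total: 2 + 3 + 8 + 4 + 8 + 3 + 2 = 30.
30 ÷ 12 = 2 complete bars with 6 left over.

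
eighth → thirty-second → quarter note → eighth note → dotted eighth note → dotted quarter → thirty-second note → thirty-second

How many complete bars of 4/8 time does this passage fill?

2

One bar of 4/8 = 16 thirty-second notes.
Working in thirty-second notes: eighth = 4; thirty-second = 1; quarter note = 8; eighth note = 4; dotted eighth note = 6; dotted quarter = 12; thirty-second note = 1; thirty-second = 1.
Total: 4 + 1 + 8 + 4 + 6 + 12 + 1 + 1 = 37.
37 ÷ 16 = 2 complete bars with 5 left over.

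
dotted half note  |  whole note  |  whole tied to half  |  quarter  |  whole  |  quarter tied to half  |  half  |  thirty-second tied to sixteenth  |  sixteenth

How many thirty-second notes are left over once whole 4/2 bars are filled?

One bar of 4/2 = 64 thirty-second notes.
Convert each value to thirty-second notes: dotted half note = 24; whole note = 32; whole tied to half (whole + half) = 48; quarter = 8; whole = 32; quarter tied to half (quarter + half) = 24; half = 16; thirty-second tied to sixteenth (thirty-second + sixteenth) = 3; sixteenth = 2.
Adding: 24 + 32 + 48 + 8 + 32 + 24 + 16 + 3 + 2 = 189.
189 ÷ 64 = 2 complete bars with 61 thirty-second notes remaining.

61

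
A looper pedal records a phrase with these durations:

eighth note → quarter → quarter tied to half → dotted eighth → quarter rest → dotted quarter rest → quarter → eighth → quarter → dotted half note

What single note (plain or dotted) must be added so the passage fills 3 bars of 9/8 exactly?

sixteenth note

3 bars of 9/8 = 54 sixteenth notes.
In sixteenth notes: eighth note = 2; quarter = 4; quarter tied to half (quarter + half) = 12; dotted eighth = 3; quarter rest = 4; dotted quarter rest = 6; quarter = 4; eighth = 2; quarter = 4; dotted half note = 12.
Sum: 2 + 4 + 12 + 3 + 4 + 6 + 4 + 2 + 4 + 12 = 53.
Remaining: 54 − 53 = 1 sixteenth note, which is a sixteenth note.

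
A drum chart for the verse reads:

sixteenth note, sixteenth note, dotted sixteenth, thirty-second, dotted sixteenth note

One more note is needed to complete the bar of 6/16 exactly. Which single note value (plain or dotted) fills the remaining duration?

The bar of 6/16 = 12 thirty-second notes.
Express everything in thirty-second notes: sixteenth note = 2; sixteenth note = 2; dotted sixteenth = 3; thirty-second = 1; dotted sixteenth note = 3.
Total: 2 + 2 + 3 + 1 + 3 = 11.
Remaining: 12 − 11 = 1 thirty-second note, which is a thirty-second note.

thirty-second note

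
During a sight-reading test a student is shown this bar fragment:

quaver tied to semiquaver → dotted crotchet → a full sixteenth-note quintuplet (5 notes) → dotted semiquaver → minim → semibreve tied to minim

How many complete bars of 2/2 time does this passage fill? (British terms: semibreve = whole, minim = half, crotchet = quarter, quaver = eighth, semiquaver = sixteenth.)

One bar of 2/2 = 32 thirty-second notes.
In thirty-second notes: quaver tied to semiquaver (quaver + semiquaver) = 6; dotted crotchet = 12; a full sixteenth-note quintuplet (5 notes) (five quintuplet sixteenths span one quarter) = 8; dotted semiquaver = 3; minim = 16; semibreve tied to minim (semibreve + minim) = 48.
Altogether 6 + 12 + 8 + 3 + 16 + 48 = 93.
93 ÷ 32 = 2 complete bars with 29 left over.

2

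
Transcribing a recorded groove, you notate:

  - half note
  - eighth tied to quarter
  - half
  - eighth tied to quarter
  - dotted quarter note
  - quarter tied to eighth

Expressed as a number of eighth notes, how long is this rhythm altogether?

20

Express everything in eighth notes: half note = 4; eighth tied to quarter (eighth + quarter) = 3; half = 4; eighth tied to quarter (eighth + quarter) = 3; dotted quarter note = 3; quarter tied to eighth (quarter + eighth) = 3.
Total: 4 + 3 + 4 + 3 + 3 + 3 = 20 eighth notes.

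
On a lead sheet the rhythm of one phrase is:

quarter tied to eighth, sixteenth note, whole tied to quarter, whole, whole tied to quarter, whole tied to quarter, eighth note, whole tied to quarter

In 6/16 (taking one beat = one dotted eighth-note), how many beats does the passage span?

One dotted eighth-note beat = 3 sixteenth notes.
Each duration in sixteenth notes: quarter tied to eighth (quarter + eighth) = 6; sixteenth note = 1; whole tied to quarter (whole + quarter) = 20; whole = 16; whole tied to quarter (whole + quarter) = 20; whole tied to quarter (whole + quarter) = 20; eighth note = 2; whole tied to quarter (whole + quarter) = 20.
Sum: 6 + 1 + 20 + 16 + 20 + 20 + 2 + 20 = 105.
105 ÷ 3 = 35 beats.

35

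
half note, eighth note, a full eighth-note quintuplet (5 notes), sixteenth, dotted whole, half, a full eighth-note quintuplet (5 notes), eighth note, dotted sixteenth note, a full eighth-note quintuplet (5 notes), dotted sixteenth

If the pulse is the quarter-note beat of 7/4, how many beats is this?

18

One quarter-note beat = 8 thirty-second notes.
Convert each value to thirty-second notes: half note = 16; eighth note = 4; a full eighth-note quintuplet (5 notes) (five quintuplet eighths span one half) = 16; sixteenth = 2; dotted whole = 48; half = 16; a full eighth-note quintuplet (5 notes) (five quintuplet eighths span one half) = 16; eighth note = 4; dotted sixteenth note = 3; a full eighth-note quintuplet (5 notes) (five quintuplet eighths span one half) = 16; dotted sixteenth = 3.
Sum: 16 + 4 + 16 + 2 + 48 + 16 + 16 + 4 + 3 + 16 + 3 = 144.
144 ÷ 8 = 18 beats.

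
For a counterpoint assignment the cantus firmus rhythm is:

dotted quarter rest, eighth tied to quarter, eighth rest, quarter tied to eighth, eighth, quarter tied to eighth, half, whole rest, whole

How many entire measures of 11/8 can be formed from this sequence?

One bar of 11/8 = 11 eighth notes.
In eighth notes: dotted quarter rest = 3; eighth tied to quarter (eighth + quarter) = 3; eighth rest = 1; quarter tied to eighth (quarter + eighth) = 3; eighth = 1; quarter tied to eighth (quarter + eighth) = 3; half = 4; whole rest = 8; whole = 8.
Altogether 3 + 3 + 1 + 3 + 1 + 3 + 4 + 8 + 8 = 34.
34 ÷ 11 = 3 complete bars with 1 left over.

3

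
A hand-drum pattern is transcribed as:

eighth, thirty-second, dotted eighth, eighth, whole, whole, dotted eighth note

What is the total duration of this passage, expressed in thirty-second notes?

85

In thirty-second notes: eighth = 4; thirty-second = 1; dotted eighth = 6; eighth = 4; whole = 32; whole = 32; dotted eighth note = 6.
Total: 4 + 1 + 6 + 4 + 32 + 32 + 6 = 85 thirty-second notes.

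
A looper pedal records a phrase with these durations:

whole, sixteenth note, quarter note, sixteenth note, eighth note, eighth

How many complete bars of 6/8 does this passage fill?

One bar of 6/8 = 12 sixteenth notes.
Working in sixteenth notes: whole = 16; sixteenth note = 1; quarter note = 4; sixteenth note = 1; eighth note = 2; eighth = 2.
Total: 16 + 1 + 4 + 1 + 2 + 2 = 26.
26 ÷ 12 = 2 complete bars with 2 left over.

2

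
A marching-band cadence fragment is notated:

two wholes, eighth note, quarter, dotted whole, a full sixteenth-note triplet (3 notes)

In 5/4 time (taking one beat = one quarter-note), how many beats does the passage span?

One quarter-note beat = 2 eighth notes.
Working in eighth notes: whole = 8; whole = 8; eighth note = 1; quarter = 2; dotted whole = 12; a full sixteenth-note triplet (3 notes) (three triplet sixteenths span one eighth) = 1.
Sum: 8 + 8 + 1 + 2 + 12 + 1 = 32.
32 ÷ 2 = 16 beats.

16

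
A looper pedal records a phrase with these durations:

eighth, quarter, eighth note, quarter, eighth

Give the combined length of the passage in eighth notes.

In eighth notes: eighth = 1; quarter = 2; eighth note = 1; quarter = 2; eighth = 1.
Altogether 1 + 2 + 1 + 2 + 1 = 7 eighth notes.

7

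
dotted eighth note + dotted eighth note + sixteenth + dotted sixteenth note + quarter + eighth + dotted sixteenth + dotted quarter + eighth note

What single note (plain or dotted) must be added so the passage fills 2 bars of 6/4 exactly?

2 bars of 6/4 = 96 thirty-second notes.
Express everything in thirty-second notes: dotted eighth note = 6; dotted eighth note = 6; sixteenth = 2; dotted sixteenth note = 3; quarter = 8; eighth = 4; dotted sixteenth = 3; dotted quarter = 12; eighth note = 4.
Adding: 6 + 6 + 2 + 3 + 8 + 4 + 3 + 12 + 4 = 48.
Remaining: 96 − 48 = 48 thirty-second notes, which is a dotted whole note.

dotted whole note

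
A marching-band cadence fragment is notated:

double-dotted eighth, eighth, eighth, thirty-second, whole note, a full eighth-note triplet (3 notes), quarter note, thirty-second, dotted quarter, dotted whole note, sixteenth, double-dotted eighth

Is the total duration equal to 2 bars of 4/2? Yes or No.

No

One bar of 4/2 = 64 thirty-second notes, so 2 bars = 128.
In thirty-second notes: double-dotted eighth = 7; eighth = 4; eighth = 4; thirty-second = 1; whole note = 32; a full eighth-note triplet (3 notes) (three triplet eighths span one quarter) = 8; quarter note = 8; thirty-second = 1; dotted quarter = 12; dotted whole note = 48; sixteenth = 2; double-dotted eighth = 7.
Sum: 7 + 4 + 4 + 1 + 32 + 8 + 8 + 1 + 12 + 48 + 2 + 7 = 134.
134 exceeds 128, so the answer is No.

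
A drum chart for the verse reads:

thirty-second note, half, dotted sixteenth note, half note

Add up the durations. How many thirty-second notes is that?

Convert each value to thirty-second notes: thirty-second note = 1; half = 16; dotted sixteenth note = 3; half note = 16.
Adding: 1 + 16 + 3 + 16 = 36 thirty-second notes.

36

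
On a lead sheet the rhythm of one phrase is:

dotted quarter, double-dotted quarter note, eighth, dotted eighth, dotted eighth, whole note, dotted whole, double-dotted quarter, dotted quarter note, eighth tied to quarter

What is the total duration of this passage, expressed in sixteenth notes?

Convert each value to sixteenth notes: dotted quarter = 6; double-dotted quarter note = 7; eighth = 2; dotted eighth = 3; dotted eighth = 3; whole note = 16; dotted whole = 24; double-dotted quarter = 7; dotted quarter note = 6; eighth tied to quarter (eighth + quarter) = 6.
Sum: 6 + 7 + 2 + 3 + 3 + 16 + 24 + 7 + 6 + 6 = 80 sixteenth notes.

80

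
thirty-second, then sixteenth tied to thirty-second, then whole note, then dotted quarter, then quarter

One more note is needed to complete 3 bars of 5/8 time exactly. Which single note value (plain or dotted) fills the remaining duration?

eighth note

3 bars of 5/8 = 60 thirty-second notes.
Express everything in thirty-second notes: thirty-second = 1; sixteenth tied to thirty-second (sixteenth + thirty-second) = 3; whole note = 32; dotted quarter = 12; quarter = 8.
Adding: 1 + 3 + 32 + 12 + 8 = 56.
Remaining: 60 − 56 = 4 thirty-second notes, which is a eighth note.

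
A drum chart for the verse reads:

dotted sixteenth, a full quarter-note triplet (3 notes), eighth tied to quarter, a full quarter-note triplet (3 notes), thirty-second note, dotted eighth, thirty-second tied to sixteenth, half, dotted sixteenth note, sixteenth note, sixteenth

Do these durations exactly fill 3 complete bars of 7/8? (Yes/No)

No

One bar of 7/8 = 28 thirty-second notes, so 3 bars = 84.
Express everything in thirty-second notes: dotted sixteenth = 3; a full quarter-note triplet (3 notes) (three triplet quarters span one half) = 16; eighth tied to quarter (eighth + quarter) = 12; a full quarter-note triplet (3 notes) (three triplet quarters span one half) = 16; thirty-second note = 1; dotted eighth = 6; thirty-second tied to sixteenth (thirty-second + sixteenth) = 3; half = 16; dotted sixteenth note = 3; sixteenth note = 2; sixteenth = 2.
Sum: 3 + 16 + 12 + 16 + 1 + 6 + 3 + 16 + 3 + 2 + 2 = 80.
80 falls short of 84, so the answer is No.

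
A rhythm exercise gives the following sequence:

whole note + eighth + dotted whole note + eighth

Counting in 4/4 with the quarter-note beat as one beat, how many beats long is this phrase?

11

One quarter-note beat = 2 eighth notes.
Express everything in eighth notes: whole note = 8; eighth = 1; dotted whole note = 12; eighth = 1.
Sum: 8 + 1 + 12 + 1 = 22.
22 ÷ 2 = 11 beats.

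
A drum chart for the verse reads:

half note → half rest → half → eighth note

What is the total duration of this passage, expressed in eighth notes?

In eighth notes: half note = 4; half rest = 4; half = 4; eighth note = 1.
Adding: 4 + 4 + 4 + 1 = 13 eighth notes.

13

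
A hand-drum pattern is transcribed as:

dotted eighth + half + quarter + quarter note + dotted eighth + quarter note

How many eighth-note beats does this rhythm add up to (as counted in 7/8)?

13

One eighth-note beat = 2 sixteenth notes.
Convert each value to sixteenth notes: dotted eighth = 3; half = 8; quarter = 4; quarter note = 4; dotted eighth = 3; quarter note = 4.
Altogether 3 + 8 + 4 + 4 + 3 + 4 = 26.
26 ÷ 2 = 13 beats.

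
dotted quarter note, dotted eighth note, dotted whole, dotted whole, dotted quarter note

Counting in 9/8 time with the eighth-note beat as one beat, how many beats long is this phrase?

31.5

One eighth-note beat = 2 sixteenth notes.
Convert each value to sixteenth notes: dotted quarter note = 6; dotted eighth note = 3; dotted whole = 24; dotted whole = 24; dotted quarter note = 6.
Total: 6 + 3 + 24 + 24 + 6 = 63.
63 ÷ 2 = 31.5 beats.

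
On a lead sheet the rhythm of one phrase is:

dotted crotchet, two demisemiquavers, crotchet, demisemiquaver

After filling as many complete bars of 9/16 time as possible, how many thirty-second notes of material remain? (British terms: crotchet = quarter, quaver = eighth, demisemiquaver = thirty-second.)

One bar of 9/16 = 18 thirty-second notes.
In thirty-second notes: dotted crotchet = 12; demisemiquaver = 1; demisemiquaver = 1; crotchet = 8; demisemiquaver = 1.
Adding: 12 + 1 + 1 + 8 + 1 = 23.
23 ÷ 18 = 1 complete bar with 5 thirty-second notes remaining.

5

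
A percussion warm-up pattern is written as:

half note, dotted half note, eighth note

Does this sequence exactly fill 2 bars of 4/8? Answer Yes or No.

No

One bar of 4/8 = 4 eighth notes, so 2 bars = 8.
Working in eighth notes: half note = 4; dotted half note = 6; eighth note = 1.
Altogether 4 + 6 + 1 = 11.
11 exceeds 8, so the answer is No.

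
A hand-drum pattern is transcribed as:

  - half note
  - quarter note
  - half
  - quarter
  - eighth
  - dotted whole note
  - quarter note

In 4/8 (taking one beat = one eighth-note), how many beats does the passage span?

27

One eighth-note beat = 2 sixteenth notes.
Working in sixteenth notes: half note = 8; quarter note = 4; half = 8; quarter = 4; eighth = 2; dotted whole note = 24; quarter note = 4.
Adding: 8 + 4 + 8 + 4 + 2 + 24 + 4 = 54.
54 ÷ 2 = 27 beats.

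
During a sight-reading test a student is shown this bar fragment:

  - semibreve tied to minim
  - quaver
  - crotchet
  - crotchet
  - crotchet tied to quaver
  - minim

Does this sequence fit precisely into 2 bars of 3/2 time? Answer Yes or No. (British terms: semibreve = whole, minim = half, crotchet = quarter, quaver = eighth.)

Yes

One bar of 3/2 = 12 eighth notes, so 2 bars = 24.
Each duration in eighth notes: semibreve tied to minim (semibreve + minim) = 12; quaver = 1; crotchet = 2; crotchet = 2; crotchet tied to quaver (crotchet + quaver) = 3; minim = 4.
Altogether 12 + 1 + 2 + 2 + 3 + 4 = 24.
24 equals 24, so the answer is Yes.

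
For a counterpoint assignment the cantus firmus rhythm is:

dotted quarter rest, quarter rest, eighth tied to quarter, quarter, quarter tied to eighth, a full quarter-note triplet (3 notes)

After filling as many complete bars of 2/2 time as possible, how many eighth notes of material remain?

1

One bar of 2/2 = 8 eighth notes.
Express everything in eighth notes: dotted quarter rest = 3; quarter rest = 2; eighth tied to quarter (eighth + quarter) = 3; quarter = 2; quarter tied to eighth (quarter + eighth) = 3; a full quarter-note triplet (3 notes) (three triplet quarters span one half) = 4.
Sum: 3 + 2 + 3 + 2 + 3 + 4 = 17.
17 ÷ 8 = 2 complete bars with 1 eighth note remaining.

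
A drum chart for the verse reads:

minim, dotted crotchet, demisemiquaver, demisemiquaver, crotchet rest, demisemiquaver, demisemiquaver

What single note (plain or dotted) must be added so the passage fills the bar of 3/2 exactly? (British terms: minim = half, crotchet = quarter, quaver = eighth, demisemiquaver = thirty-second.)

quarter note

The bar of 3/2 = 48 thirty-second notes.
In thirty-second notes: minim = 16; dotted crotchet = 12; demisemiquaver = 1; demisemiquaver = 1; crotchet rest = 8; demisemiquaver = 1; demisemiquaver = 1.
Altogether 16 + 12 + 1 + 1 + 8 + 1 + 1 = 40.
Remaining: 48 − 40 = 8 thirty-second notes, which is a quarter note.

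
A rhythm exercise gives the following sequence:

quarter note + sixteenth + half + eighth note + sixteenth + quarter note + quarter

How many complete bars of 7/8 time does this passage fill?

One bar of 7/8 = 14 sixteenth notes.
Express everything in sixteenth notes: quarter note = 4; sixteenth = 1; half = 8; eighth note = 2; sixteenth = 1; quarter note = 4; quarter = 4.
Adding: 4 + 1 + 8 + 2 + 1 + 4 + 4 = 24.
24 ÷ 14 = 1 complete bar with 10 left over.

1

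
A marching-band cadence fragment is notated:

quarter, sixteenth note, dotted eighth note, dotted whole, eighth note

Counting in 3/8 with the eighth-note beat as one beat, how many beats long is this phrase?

One eighth-note beat = 2 sixteenth notes.
Each duration in sixteenth notes: quarter = 4; sixteenth note = 1; dotted eighth note = 3; dotted whole = 24; eighth note = 2.
Altogether 4 + 1 + 3 + 24 + 2 = 34.
34 ÷ 2 = 17 beats.

17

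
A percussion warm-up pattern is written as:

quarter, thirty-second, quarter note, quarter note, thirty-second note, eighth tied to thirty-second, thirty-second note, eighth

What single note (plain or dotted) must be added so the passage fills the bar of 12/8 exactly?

dotted quarter note

The bar of 12/8 = 48 thirty-second notes.
Express everything in thirty-second notes: quarter = 8; thirty-second = 1; quarter note = 8; quarter note = 8; thirty-second note = 1; eighth tied to thirty-second (eighth + thirty-second) = 5; thirty-second note = 1; eighth = 4.
Total: 8 + 1 + 8 + 8 + 1 + 5 + 1 + 4 = 36.
Remaining: 48 − 36 = 12 thirty-second notes, which is a dotted quarter note.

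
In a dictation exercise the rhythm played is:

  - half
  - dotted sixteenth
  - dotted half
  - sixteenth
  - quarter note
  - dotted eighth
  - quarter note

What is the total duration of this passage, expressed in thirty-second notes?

Convert each value to thirty-second notes: half = 16; dotted sixteenth = 3; dotted half = 24; sixteenth = 2; quarter note = 8; dotted eighth = 6; quarter note = 8.
Sum: 16 + 3 + 24 + 2 + 8 + 6 + 8 = 67 thirty-second notes.

67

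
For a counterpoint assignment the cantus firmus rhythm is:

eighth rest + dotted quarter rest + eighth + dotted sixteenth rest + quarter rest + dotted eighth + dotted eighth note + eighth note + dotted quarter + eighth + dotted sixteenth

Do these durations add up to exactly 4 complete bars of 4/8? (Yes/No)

No

One bar of 4/8 = 16 thirty-second notes, so 4 bars = 64.
Working in thirty-second notes: eighth rest = 4; dotted quarter rest = 12; eighth = 4; dotted sixteenth rest = 3; quarter rest = 8; dotted eighth = 6; dotted eighth note = 6; eighth note = 4; dotted quarter = 12; eighth = 4; dotted sixteenth = 3.
Altogether 4 + 12 + 4 + 3 + 8 + 6 + 6 + 4 + 12 + 4 + 3 = 66.
66 exceeds 64, so the answer is No.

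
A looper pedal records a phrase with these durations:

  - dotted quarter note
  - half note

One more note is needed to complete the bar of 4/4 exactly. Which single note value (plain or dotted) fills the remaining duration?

The bar of 4/4 = 8 eighth notes.
Each duration in eighth notes: dotted quarter note = 3; half note = 4.
Adding: 3 + 4 = 7.
Remaining: 8 − 7 = 1 eighth note, which is a eighth note.

eighth note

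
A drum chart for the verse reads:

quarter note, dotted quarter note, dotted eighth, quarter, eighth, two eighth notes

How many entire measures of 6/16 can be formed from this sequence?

One bar of 6/16 = 6 sixteenth notes.
Working in sixteenth notes: quarter note = 4; dotted quarter note = 6; dotted eighth = 3; quarter = 4; eighth = 2; eighth note = 2; eighth note = 2.
Adding: 4 + 6 + 3 + 4 + 2 + 2 + 2 = 23.
23 ÷ 6 = 3 complete bars with 5 left over.

3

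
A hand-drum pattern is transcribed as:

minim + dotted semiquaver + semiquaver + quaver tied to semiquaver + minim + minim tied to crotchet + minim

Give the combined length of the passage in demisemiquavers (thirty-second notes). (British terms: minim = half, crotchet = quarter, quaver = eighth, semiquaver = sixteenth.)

Express everything in thirty-second notes: minim = 16; dotted semiquaver = 3; semiquaver = 2; quaver tied to semiquaver (quaver + semiquaver) = 6; minim = 16; minim tied to crotchet (minim + crotchet) = 24; minim = 16.
Total: 16 + 3 + 2 + 6 + 16 + 24 + 16 = 83 thirty-second notes.

83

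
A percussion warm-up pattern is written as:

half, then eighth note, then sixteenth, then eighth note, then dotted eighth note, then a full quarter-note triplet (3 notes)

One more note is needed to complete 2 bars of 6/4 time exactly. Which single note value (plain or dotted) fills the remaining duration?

2 bars of 6/4 = 48 sixteenth notes.
Express everything in sixteenth notes: half = 8; eighth note = 2; sixteenth = 1; eighth note = 2; dotted eighth note = 3; a full quarter-note triplet (3 notes) (three triplet quarters span one half) = 8.
Total: 8 + 2 + 1 + 2 + 3 + 8 = 24.
Remaining: 48 − 24 = 24 sixteenth notes, which is a dotted whole note.

dotted whole note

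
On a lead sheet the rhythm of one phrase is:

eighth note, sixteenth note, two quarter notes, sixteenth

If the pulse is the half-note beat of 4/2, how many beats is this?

One half-note beat = 8 sixteenth notes.
Each duration in sixteenth notes: eighth note = 2; sixteenth note = 1; quarter note = 4; quarter note = 4; sixteenth = 1.
Altogether 2 + 1 + 4 + 4 + 1 = 12.
12 ÷ 8 = 1.5 beats.

1.5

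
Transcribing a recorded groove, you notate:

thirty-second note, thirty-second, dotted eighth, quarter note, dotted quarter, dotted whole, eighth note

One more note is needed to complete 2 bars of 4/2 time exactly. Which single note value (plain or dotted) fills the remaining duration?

dotted whole note

2 bars of 4/2 = 128 thirty-second notes.
In thirty-second notes: thirty-second note = 1; thirty-second = 1; dotted eighth = 6; quarter note = 8; dotted quarter = 12; dotted whole = 48; eighth note = 4.
Altogether 1 + 1 + 6 + 8 + 12 + 48 + 4 = 80.
Remaining: 128 − 80 = 48 thirty-second notes, which is a dotted whole note.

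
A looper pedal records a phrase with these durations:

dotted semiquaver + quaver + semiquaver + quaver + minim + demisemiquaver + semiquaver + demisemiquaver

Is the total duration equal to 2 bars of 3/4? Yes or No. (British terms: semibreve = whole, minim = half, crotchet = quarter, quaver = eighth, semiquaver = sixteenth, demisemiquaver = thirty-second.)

No

One bar of 3/4 = 24 thirty-second notes, so 2 bars = 48.
Each duration in thirty-second notes: dotted semiquaver = 3; quaver = 4; semiquaver = 2; quaver = 4; minim = 16; demisemiquaver = 1; semiquaver = 2; demisemiquaver = 1.
Altogether 3 + 4 + 2 + 4 + 16 + 1 + 2 + 1 = 33.
33 falls short of 48, so the answer is No.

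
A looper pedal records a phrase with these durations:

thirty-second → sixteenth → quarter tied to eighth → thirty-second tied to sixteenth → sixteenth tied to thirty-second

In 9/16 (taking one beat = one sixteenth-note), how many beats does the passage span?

One sixteenth-note beat = 2 thirty-second notes.
Working in thirty-second notes: thirty-second = 1; sixteenth = 2; quarter tied to eighth (quarter + eighth) = 12; thirty-second tied to sixteenth (thirty-second + sixteenth) = 3; sixteenth tied to thirty-second (sixteenth + thirty-second) = 3.
Total: 1 + 2 + 12 + 3 + 3 = 21.
21 ÷ 2 = 10.5 beats.

10.5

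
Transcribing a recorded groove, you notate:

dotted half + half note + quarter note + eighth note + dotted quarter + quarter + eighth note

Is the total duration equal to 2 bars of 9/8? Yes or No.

One bar of 9/8 = 9 eighth notes, so 2 bars = 18.
Working in eighth notes: dotted half = 6; half note = 4; quarter note = 2; eighth note = 1; dotted quarter = 3; quarter = 2; eighth note = 1.
Adding: 6 + 4 + 2 + 1 + 3 + 2 + 1 = 19.
19 exceeds 18, so the answer is No.

No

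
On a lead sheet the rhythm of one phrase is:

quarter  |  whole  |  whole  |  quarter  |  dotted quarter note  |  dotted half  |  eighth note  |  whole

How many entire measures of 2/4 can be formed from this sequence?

One bar of 2/4 = 4 eighth notes.
Express everything in eighth notes: quarter = 2; whole = 8; whole = 8; quarter = 2; dotted quarter note = 3; dotted half = 6; eighth note = 1; whole = 8.
Adding: 2 + 8 + 8 + 2 + 3 + 6 + 1 + 8 = 38.
38 ÷ 4 = 9 complete bars with 2 left over.

9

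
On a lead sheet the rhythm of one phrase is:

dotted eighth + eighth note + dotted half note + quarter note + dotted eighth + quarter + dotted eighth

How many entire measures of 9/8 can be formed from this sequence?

1

One bar of 9/8 = 18 sixteenth notes.
Each duration in sixteenth notes: dotted eighth = 3; eighth note = 2; dotted half note = 12; quarter note = 4; dotted eighth = 3; quarter = 4; dotted eighth = 3.
Altogether 3 + 2 + 12 + 4 + 3 + 4 + 3 = 31.
31 ÷ 18 = 1 complete bar with 13 left over.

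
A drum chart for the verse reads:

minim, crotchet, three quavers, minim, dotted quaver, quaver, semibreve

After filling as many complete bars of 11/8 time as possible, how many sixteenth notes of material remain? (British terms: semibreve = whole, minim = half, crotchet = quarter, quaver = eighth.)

3

One bar of 11/8 = 22 sixteenth notes.
In sixteenth notes: minim = 8; crotchet = 4; quaver = 2; quaver = 2; quaver = 2; minim = 8; dotted quaver = 3; quaver = 2; semibreve = 16.
Total: 8 + 4 + 2 + 2 + 2 + 8 + 3 + 2 + 16 = 47.
47 ÷ 22 = 2 complete bars with 3 sixteenth notes remaining.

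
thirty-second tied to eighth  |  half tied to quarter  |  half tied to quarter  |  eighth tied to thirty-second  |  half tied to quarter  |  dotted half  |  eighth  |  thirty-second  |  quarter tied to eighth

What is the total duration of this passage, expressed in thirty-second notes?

123

Working in thirty-second notes: thirty-second tied to eighth (thirty-second + eighth) = 5; half tied to quarter (half + quarter) = 24; half tied to quarter (half + quarter) = 24; eighth tied to thirty-second (eighth + thirty-second) = 5; half tied to quarter (half + quarter) = 24; dotted half = 24; eighth = 4; thirty-second = 1; quarter tied to eighth (quarter + eighth) = 12.
Adding: 5 + 24 + 24 + 5 + 24 + 24 + 4 + 1 + 12 = 123 thirty-second notes.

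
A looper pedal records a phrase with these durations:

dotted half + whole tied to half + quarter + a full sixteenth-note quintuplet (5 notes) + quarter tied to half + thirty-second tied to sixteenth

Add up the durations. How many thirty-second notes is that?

Each duration in thirty-second notes: dotted half = 24; whole tied to half (whole + half) = 48; quarter = 8; a full sixteenth-note quintuplet (5 notes) (five quintuplet sixteenths span one quarter) = 8; quarter tied to half (quarter + half) = 24; thirty-second tied to sixteenth (thirty-second + sixteenth) = 3.
Total: 24 + 48 + 8 + 8 + 24 + 3 = 115 thirty-second notes.

115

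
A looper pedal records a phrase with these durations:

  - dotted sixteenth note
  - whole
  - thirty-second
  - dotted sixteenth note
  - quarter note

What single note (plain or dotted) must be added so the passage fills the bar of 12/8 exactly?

The bar of 12/8 = 48 thirty-second notes.
Working in thirty-second notes: dotted sixteenth note = 3; whole = 32; thirty-second = 1; dotted sixteenth note = 3; quarter note = 8.
Sum: 3 + 32 + 1 + 3 + 8 = 47.
Remaining: 48 − 47 = 1 thirty-second note, which is a thirty-second note.

thirty-second note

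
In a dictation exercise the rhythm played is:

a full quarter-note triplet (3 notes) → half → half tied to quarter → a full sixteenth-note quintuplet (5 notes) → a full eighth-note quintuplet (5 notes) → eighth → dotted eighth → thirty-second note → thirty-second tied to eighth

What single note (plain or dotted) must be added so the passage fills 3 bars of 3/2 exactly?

3 bars of 3/2 = 144 thirty-second notes.
Each duration in thirty-second notes: a full quarter-note triplet (3 notes) (three triplet quarters span one half) = 16; half = 16; half tied to quarter (half + quarter) = 24; a full sixteenth-note quintuplet (5 notes) (five quintuplet sixteenths span one quarter) = 8; a full eighth-note quintuplet (5 notes) (five quintuplet eighths span one half) = 16; eighth = 4; dotted eighth = 6; thirty-second note = 1; thirty-second tied to eighth (thirty-second + eighth) = 5.
Sum: 16 + 16 + 24 + 8 + 16 + 4 + 6 + 1 + 5 = 96.
Remaining: 144 − 96 = 48 thirty-second notes, which is a dotted whole note.

dotted whole note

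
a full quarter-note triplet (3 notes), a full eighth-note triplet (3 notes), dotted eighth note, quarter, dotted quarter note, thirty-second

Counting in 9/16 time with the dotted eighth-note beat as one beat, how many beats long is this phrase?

8.5

One dotted eighth-note beat = 6 thirty-second notes.
Convert each value to thirty-second notes: a full quarter-note triplet (3 notes) (three triplet quarters span one half) = 16; a full eighth-note triplet (3 notes) (three triplet eighths span one quarter) = 8; dotted eighth note = 6; quarter = 8; dotted quarter note = 12; thirty-second = 1.
Altogether 16 + 8 + 6 + 8 + 12 + 1 = 51.
51 ÷ 6 = 8.5 beats.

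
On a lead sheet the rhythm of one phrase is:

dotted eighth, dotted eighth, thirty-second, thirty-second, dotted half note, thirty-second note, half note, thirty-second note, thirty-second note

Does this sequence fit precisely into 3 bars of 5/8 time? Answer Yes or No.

No

One bar of 5/8 = 20 thirty-second notes, so 3 bars = 60.
Convert each value to thirty-second notes: dotted eighth = 6; dotted eighth = 6; thirty-second = 1; thirty-second = 1; dotted half note = 24; thirty-second note = 1; half note = 16; thirty-second note = 1; thirty-second note = 1.
Adding: 6 + 6 + 1 + 1 + 24 + 1 + 16 + 1 + 1 = 57.
57 falls short of 60, so the answer is No.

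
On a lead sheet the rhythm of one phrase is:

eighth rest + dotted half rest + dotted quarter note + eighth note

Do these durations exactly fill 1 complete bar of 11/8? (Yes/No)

Yes

One bar of 11/8 = 11 eighth notes.
Each duration in eighth notes: eighth rest = 1; dotted half rest = 6; dotted quarter note = 3; eighth note = 1.
Altogether 1 + 6 + 3 + 1 = 11.
11 equals 11, so the answer is Yes.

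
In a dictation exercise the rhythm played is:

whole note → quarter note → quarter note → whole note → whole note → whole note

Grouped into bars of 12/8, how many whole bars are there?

One bar of 12/8 = 6 quarter notes.
Convert each value to quarter notes: whole note = 4; quarter note = 1; quarter note = 1; whole note = 4; whole note = 4; whole note = 4.
Total: 4 + 1 + 1 + 4 + 4 + 4 = 18.
18 ÷ 6 = 3 complete bars with 0 left over.

3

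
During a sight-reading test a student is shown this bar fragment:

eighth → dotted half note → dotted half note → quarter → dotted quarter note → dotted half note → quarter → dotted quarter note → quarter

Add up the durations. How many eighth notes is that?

31

Each duration in eighth notes: eighth = 1; dotted half note = 6; dotted half note = 6; quarter = 2; dotted quarter note = 3; dotted half note = 6; quarter = 2; dotted quarter note = 3; quarter = 2.
Total: 1 + 6 + 6 + 2 + 3 + 6 + 2 + 3 + 2 = 31 eighth notes.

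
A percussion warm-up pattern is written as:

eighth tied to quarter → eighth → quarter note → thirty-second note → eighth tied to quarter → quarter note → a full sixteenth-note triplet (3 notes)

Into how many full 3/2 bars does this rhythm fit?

One bar of 3/2 = 48 thirty-second notes.
Working in thirty-second notes: eighth tied to quarter (eighth + quarter) = 12; eighth = 4; quarter note = 8; thirty-second note = 1; eighth tied to quarter (eighth + quarter) = 12; quarter note = 8; a full sixteenth-note triplet (3 notes) (three triplet sixteenths span one eighth) = 4.
Altogether 12 + 4 + 8 + 1 + 12 + 8 + 4 = 49.
49 ÷ 48 = 1 complete bar with 1 left over.

1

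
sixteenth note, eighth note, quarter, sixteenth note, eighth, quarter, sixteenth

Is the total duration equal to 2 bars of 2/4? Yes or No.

No

One bar of 2/4 = 8 sixteenth notes, so 2 bars = 16.
Express everything in sixteenth notes: sixteenth note = 1; eighth note = 2; quarter = 4; sixteenth note = 1; eighth = 2; quarter = 4; sixteenth = 1.
Sum: 1 + 2 + 4 + 1 + 2 + 4 + 1 = 15.
15 falls short of 16, so the answer is No.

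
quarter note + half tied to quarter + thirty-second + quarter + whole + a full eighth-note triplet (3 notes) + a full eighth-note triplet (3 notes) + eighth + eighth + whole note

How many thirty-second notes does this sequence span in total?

129

Working in thirty-second notes: quarter note = 8; half tied to quarter (half + quarter) = 24; thirty-second = 1; quarter = 8; whole = 32; a full eighth-note triplet (3 notes) (three triplet eighths span one quarter) = 8; a full eighth-note triplet (3 notes) (three triplet eighths span one quarter) = 8; eighth = 4; eighth = 4; whole note = 32.
Altogether 8 + 24 + 1 + 8 + 32 + 8 + 8 + 4 + 4 + 32 = 129 thirty-second notes.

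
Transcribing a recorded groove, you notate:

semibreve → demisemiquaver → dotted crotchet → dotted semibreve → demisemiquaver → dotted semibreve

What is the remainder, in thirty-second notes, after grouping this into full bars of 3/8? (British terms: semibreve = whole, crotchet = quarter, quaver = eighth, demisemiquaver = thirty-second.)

10

One bar of 3/8 = 12 thirty-second notes.
In thirty-second notes: semibreve = 32; demisemiquaver = 1; dotted crotchet = 12; dotted semibreve = 48; demisemiquaver = 1; dotted semibreve = 48.
Sum: 32 + 1 + 12 + 48 + 1 + 48 = 142.
142 ÷ 12 = 11 complete bars with 10 thirty-second notes remaining.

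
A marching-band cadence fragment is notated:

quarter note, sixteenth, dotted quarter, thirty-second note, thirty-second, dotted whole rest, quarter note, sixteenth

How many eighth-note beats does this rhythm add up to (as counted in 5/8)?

One eighth-note beat = 4 thirty-second notes.
Working in thirty-second notes: quarter note = 8; sixteenth = 2; dotted quarter = 12; thirty-second note = 1; thirty-second = 1; dotted whole rest = 48; quarter note = 8; sixteenth = 2.
Adding: 8 + 2 + 12 + 1 + 1 + 48 + 8 + 2 = 82.
82 ÷ 4 = 20.5 beats.

20.5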